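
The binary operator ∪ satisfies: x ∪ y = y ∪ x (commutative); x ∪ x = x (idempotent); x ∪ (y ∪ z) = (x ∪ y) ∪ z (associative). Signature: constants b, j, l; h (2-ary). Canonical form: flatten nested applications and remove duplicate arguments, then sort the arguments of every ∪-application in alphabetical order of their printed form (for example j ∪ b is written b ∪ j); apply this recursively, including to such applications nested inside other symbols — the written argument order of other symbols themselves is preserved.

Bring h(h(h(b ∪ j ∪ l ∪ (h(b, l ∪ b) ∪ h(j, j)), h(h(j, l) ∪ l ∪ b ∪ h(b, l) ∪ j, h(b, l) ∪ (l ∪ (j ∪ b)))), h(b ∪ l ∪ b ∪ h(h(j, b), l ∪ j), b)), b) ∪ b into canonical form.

Answer: b ∪ h(h(h(b ∪ h(b, b ∪ l) ∪ h(j, j) ∪ j ∪ l, h(b ∪ h(b, l) ∪ h(j, l) ∪ j ∪ l, b ∪ h(b, l) ∪ j ∪ l)), h(b ∪ h(h(j, b), j ∪ l) ∪ l, b)), b)

Derivation:
Simplify inside:  h(h(h(b ∪ j ∪ l ∪ (h(b, l ∪ b) ∪ h(j, j)), h(h(j, l) ∪ l ∪ b ∪ h(b, l) ∪ j, h(b, l) ∪ (l ∪ (j ∪ b)))), h(b ∪ l ∪ b ∪ h(h(j, b), l ∪ j), b)), b)  →  h(h(h(b ∪ h(b, b ∪ l) ∪ h(j, j) ∪ j ∪ l, h(b ∪ h(b, l) ∪ h(j, l) ∪ j ∪ l, b ∪ h(b, l) ∪ j ∪ l)), h(b ∪ h(h(j, b), j ∪ l) ∪ l, b)), b)
Sort arguments:  b ∪ h(h(h(b ∪ h(b, b ∪ l) ∪ h(j, j) ∪ j ∪ l, h(b ∪ h(b, l) ∪ h(j, l) ∪ j ∪ l, b ∪ h(b, l) ∪ j ∪ l)), h(b ∪ h(h(j, b), j ∪ l) ∪ l, b)), b)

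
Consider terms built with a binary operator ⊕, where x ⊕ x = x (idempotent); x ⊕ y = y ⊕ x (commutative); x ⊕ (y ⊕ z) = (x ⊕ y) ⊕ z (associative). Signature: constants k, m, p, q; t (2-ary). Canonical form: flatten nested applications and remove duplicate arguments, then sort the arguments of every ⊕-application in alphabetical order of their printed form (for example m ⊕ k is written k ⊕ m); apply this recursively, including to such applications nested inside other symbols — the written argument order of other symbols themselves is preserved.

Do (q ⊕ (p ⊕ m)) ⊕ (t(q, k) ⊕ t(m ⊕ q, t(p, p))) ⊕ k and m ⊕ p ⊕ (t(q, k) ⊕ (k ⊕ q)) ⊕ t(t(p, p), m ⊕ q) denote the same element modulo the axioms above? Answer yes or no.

Left:  (q ⊕ (p ⊕ m)) ⊕ (t(q, k) ⊕ t(m ⊕ q, t(p, p))) ⊕ k
  Flatten:  q ⊕ p ⊕ m ⊕ t(q, k) ⊕ t(m ⊕ q, t(p, p)) ⊕ k
  Sort:  k ⊕ m ⊕ p ⊕ q ⊕ t(m ⊕ q, t(p, p)) ⊕ t(q, k)
Right:  m ⊕ p ⊕ (t(q, k) ⊕ (k ⊕ q)) ⊕ t(t(p, p), m ⊕ q)
  Flatten:  m ⊕ p ⊕ t(q, k) ⊕ k ⊕ q ⊕ t(t(p, p), m ⊕ q)
  Sort:  k ⊕ m ⊕ p ⊕ q ⊕ t(q, k) ⊕ t(t(p, p), m ⊕ q)

Answer: no — k ⊕ m ⊕ p ⊕ q ⊕ t(m ⊕ q, t(p, p)) ⊕ t(q, k) vs k ⊕ m ⊕ p ⊕ q ⊕ t(q, k) ⊕ t(t(p, p), m ⊕ q)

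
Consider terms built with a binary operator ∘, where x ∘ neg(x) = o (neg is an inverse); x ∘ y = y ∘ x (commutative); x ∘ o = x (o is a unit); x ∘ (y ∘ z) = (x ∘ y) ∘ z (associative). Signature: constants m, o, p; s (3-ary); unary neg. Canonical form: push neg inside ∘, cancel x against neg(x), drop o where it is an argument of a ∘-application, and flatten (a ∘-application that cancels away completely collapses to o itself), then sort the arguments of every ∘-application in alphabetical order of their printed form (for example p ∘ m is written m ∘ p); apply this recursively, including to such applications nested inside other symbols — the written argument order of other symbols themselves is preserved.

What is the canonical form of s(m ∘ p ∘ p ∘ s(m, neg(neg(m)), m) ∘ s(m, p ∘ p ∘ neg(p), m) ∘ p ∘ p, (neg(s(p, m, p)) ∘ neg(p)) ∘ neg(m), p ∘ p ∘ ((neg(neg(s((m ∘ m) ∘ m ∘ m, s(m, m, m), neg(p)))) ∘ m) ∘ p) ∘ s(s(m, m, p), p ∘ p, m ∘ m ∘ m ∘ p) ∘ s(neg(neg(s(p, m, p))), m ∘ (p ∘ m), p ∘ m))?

Answer: s(m ∘ p ∘ p ∘ p ∘ p ∘ s(m, m, m) ∘ s(m, p, m), neg(m) ∘ neg(p) ∘ neg(s(p, m, p)), m ∘ p ∘ p ∘ p ∘ s(m ∘ m ∘ m ∘ m, s(m, m, m), neg(p)) ∘ s(s(m, m, p), p ∘ p, m ∘ m ∘ m ∘ p) ∘ s(s(p, m, p), m ∘ m ∘ p, m ∘ p))

Derivation:
Descend into:  p ∘ p ∘ ((neg(neg(s((m ∘ m) ∘ m ∘ m, s(m, m, m), neg(p)))) ∘ m) ∘ p) ∘ s(s(m, m, p), p ∘ p, m ∘ m ∘ m ∘ p) ∘ s(neg(neg(s(p, m, p))), m ∘ (p ∘ m), p ∘ m)
Push neg inside:  distribute neg over ∘ and collapse double neg
Collect terms:  p ∘ p ∘ p ∘ s(m ∘ m ∘ m ∘ m, s(m, m, m), neg(p)) ∘ m ∘ s(s(m, m, p), p ∘ p, m ∘ m ∘ m ∘ p) ∘ s(s(p, m, p), m ∘ m ∘ p, m ∘ p)
Sort:  m ∘ p ∘ p ∘ p ∘ s(m ∘ m ∘ m ∘ m, s(m, m, m), neg(p)) ∘ s(s(m, m, p), p ∘ p, m ∘ m ∘ m ∘ p) ∘ s(s(p, m, p), m ∘ m ∘ p, m ∘ p)
Reassemble:  s(m ∘ p ∘ p ∘ p ∘ p ∘ s(m, m, m) ∘ s(m, p, m), neg(m) ∘ neg(p) ∘ neg(s(p, m, p)), m ∘ p ∘ p ∘ p ∘ s(m ∘ m ∘ m ∘ m, s(m, m, m), neg(p)) ∘ s(s(m, m, p), p ∘ p, m ∘ m ∘ m ∘ p) ∘ s(s(p, m, p), m ∘ m ∘ p, m ∘ p))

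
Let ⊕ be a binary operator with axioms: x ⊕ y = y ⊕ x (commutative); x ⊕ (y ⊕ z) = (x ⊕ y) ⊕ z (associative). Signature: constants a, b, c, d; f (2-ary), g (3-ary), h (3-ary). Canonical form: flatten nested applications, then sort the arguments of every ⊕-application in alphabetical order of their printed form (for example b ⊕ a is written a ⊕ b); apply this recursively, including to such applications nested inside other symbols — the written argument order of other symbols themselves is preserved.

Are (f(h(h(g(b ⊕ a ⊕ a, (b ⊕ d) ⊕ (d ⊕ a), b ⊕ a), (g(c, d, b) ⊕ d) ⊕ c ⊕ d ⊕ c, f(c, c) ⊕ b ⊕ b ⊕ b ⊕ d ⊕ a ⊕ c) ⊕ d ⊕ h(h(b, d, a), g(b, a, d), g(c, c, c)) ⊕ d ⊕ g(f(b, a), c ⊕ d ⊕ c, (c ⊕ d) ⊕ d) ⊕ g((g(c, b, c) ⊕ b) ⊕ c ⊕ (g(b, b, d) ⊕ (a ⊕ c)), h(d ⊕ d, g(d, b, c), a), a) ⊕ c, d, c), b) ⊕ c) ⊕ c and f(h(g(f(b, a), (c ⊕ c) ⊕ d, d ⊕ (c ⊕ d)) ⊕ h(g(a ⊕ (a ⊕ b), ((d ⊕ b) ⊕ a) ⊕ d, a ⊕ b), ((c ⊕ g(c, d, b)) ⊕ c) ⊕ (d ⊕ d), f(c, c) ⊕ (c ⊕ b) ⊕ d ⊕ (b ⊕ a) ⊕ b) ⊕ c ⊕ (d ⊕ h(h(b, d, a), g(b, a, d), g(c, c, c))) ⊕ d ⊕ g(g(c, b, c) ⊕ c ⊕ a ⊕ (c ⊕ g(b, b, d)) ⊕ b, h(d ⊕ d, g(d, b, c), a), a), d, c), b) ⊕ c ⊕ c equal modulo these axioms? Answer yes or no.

Answer: yes — both canonical forms are c ⊕ c ⊕ f(h(c ⊕ d ⊕ d ⊕ g(a ⊕ b ⊕ c ⊕ c ⊕ g(b, b, d) ⊕ g(c, b, c), h(d ⊕ d, g(d, b, c), a), a) ⊕ g(f(b, a), c ⊕ c ⊕ d, c ⊕ d ⊕ d) ⊕ h(g(a ⊕ a ⊕ b, a ⊕ b ⊕ d ⊕ d, a ⊕ b), c ⊕ c ⊕ d ⊕ d ⊕ g(c, d, b), a ⊕ b ⊕ b ⊕ b ⊕ c ⊕ d ⊕ f(c, c)) ⊕ h(h(b, d, a), g(b, a, d), g(c, c, c)), d, c), b)

Derivation:
Left:  (f(h(h(g(b ⊕ a ⊕ a, (b ⊕ d) ⊕ (d ⊕ a), b ⊕ a), (g(c, d, b) ⊕ d) ⊕ c ⊕ d ⊕ c, f(c, c) ⊕ b ⊕ b ⊕ b ⊕ d ⊕ a ⊕ c) ⊕ d ⊕ h(h(b, d, a), g(b, a, d), g(c, c, c)) ⊕ d ⊕ g(f(b, a), c ⊕ d ⊕ c, (c ⊕ d) ⊕ d) ⊕ g((g(c, b, c) ⊕ b) ⊕ c ⊕ (g(b, b, d) ⊕ (a ⊕ c)), h(d ⊕ d, g(d, b, c), a), a) ⊕ c, d, c), b) ⊕ c) ⊕ c
  Flatten:  f(h(h(g(b ⊕ a ⊕ a, (b ⊕ d) ⊕ (d ⊕ a), b ⊕ a), (g(c, d, b) ⊕ d) ⊕ c ⊕ d ⊕ c, f(c, c) ⊕ b ⊕ b ⊕ b ⊕ d ⊕ a ⊕ c) ⊕ d ⊕ h(h(b, d, a), g(b, a, d), g(c, c, c)) ⊕ d ⊕ g(f(b, a), c ⊕ d ⊕ c, (c ⊕ d) ⊕ d) ⊕ g((g(c, b, c) ⊕ b) ⊕ c ⊕ (g(b, b, d) ⊕ (a ⊕ c)), h(d ⊕ d, g(d, b, c), a), a) ⊕ c, d, c), b) ⊕ c ⊕ c
  Canonicalize subterm:  f(h(h(g(b ⊕ a ⊕ a, (b ⊕ d) ⊕ (d ⊕ a), b ⊕ a), (g(c, d, b) ⊕ d) ⊕ c ⊕ d ⊕ c, f(c, c) ⊕ b ⊕ b ⊕ b ⊕ d ⊕ a ⊕ c) ⊕ d ⊕ h(h(b, d, a), g(b, a, d), g(c, c, c)) ⊕ d ⊕ g(f(b, a), c ⊕ d ⊕ c, (c ⊕ d) ⊕ d) ⊕ g((g(c, b, c) ⊕ b) ⊕ c ⊕ (g(b, b, d) ⊕ (a ⊕ c)), h(d ⊕ d, g(d, b, c), a), a) ⊕ c, d, c), b)  →  f(h(c ⊕ d ⊕ d ⊕ g(a ⊕ b ⊕ c ⊕ c ⊕ g(b, b, d) ⊕ g(c, b, c), h(d ⊕ d, g(d, b, c), a), a) ⊕ g(f(b, a), c ⊕ c ⊕ d, c ⊕ d ⊕ d) ⊕ h(g(a ⊕ a ⊕ b, a ⊕ b ⊕ d ⊕ d, a ⊕ b), c ⊕ c ⊕ d ⊕ d ⊕ g(c, d, b), a ⊕ b ⊕ b ⊕ b ⊕ c ⊕ d ⊕ f(c, c)) ⊕ h(h(b, d, a), g(b, a, d), g(c, c, c)), d, c), b)
  Order the arguments:  c ⊕ c ⊕ f(h(c ⊕ d ⊕ d ⊕ g(a ⊕ b ⊕ c ⊕ c ⊕ g(b, b, d) ⊕ g(c, b, c), h(d ⊕ d, g(d, b, c), a), a) ⊕ g(f(b, a), c ⊕ c ⊕ d, c ⊕ d ⊕ d) ⊕ h(g(a ⊕ a ⊕ b, a ⊕ b ⊕ d ⊕ d, a ⊕ b), c ⊕ c ⊕ d ⊕ d ⊕ g(c, d, b), a ⊕ b ⊕ b ⊕ b ⊕ c ⊕ d ⊕ f(c, c)) ⊕ h(h(b, d, a), g(b, a, d), g(c, c, c)), d, c), b)
Right:  f(h(g(f(b, a), (c ⊕ c) ⊕ d, d ⊕ (c ⊕ d)) ⊕ h(g(a ⊕ (a ⊕ b), ((d ⊕ b) ⊕ a) ⊕ d, a ⊕ b), ((c ⊕ g(c, d, b)) ⊕ c) ⊕ (d ⊕ d), f(c, c) ⊕ (c ⊕ b) ⊕ d ⊕ (b ⊕ a) ⊕ b) ⊕ c ⊕ (d ⊕ h(h(b, d, a), g(b, a, d), g(c, c, c))) ⊕ d ⊕ g(g(c, b, c) ⊕ c ⊕ a ⊕ (c ⊕ g(b, b, d)) ⊕ b, h(d ⊕ d, g(d, b, c), a), a), d, c), b) ⊕ c ⊕ c
  Canonicalize subterm:  f(h(g(f(b, a), (c ⊕ c) ⊕ d, d ⊕ (c ⊕ d)) ⊕ h(g(a ⊕ (a ⊕ b), ((d ⊕ b) ⊕ a) ⊕ d, a ⊕ b), ((c ⊕ g(c, d, b)) ⊕ c) ⊕ (d ⊕ d), f(c, c) ⊕ (c ⊕ b) ⊕ d ⊕ (b ⊕ a) ⊕ b) ⊕ c ⊕ (d ⊕ h(h(b, d, a), g(b, a, d), g(c, c, c))) ⊕ d ⊕ g(g(c, b, c) ⊕ c ⊕ a ⊕ (c ⊕ g(b, b, d)) ⊕ b, h(d ⊕ d, g(d, b, c), a), a), d, c), b)  →  f(h(c ⊕ d ⊕ d ⊕ g(a ⊕ b ⊕ c ⊕ c ⊕ g(b, b, d) ⊕ g(c, b, c), h(d ⊕ d, g(d, b, c), a), a) ⊕ g(f(b, a), c ⊕ c ⊕ d, c ⊕ d ⊕ d) ⊕ h(g(a ⊕ a ⊕ b, a ⊕ b ⊕ d ⊕ d, a ⊕ b), c ⊕ c ⊕ d ⊕ d ⊕ g(c, d, b), a ⊕ b ⊕ b ⊕ b ⊕ c ⊕ d ⊕ f(c, c)) ⊕ h(h(b, d, a), g(b, a, d), g(c, c, c)), d, c), b)
  Order the arguments:  c ⊕ c ⊕ f(h(c ⊕ d ⊕ d ⊕ g(a ⊕ b ⊕ c ⊕ c ⊕ g(b, b, d) ⊕ g(c, b, c), h(d ⊕ d, g(d, b, c), a), a) ⊕ g(f(b, a), c ⊕ c ⊕ d, c ⊕ d ⊕ d) ⊕ h(g(a ⊕ a ⊕ b, a ⊕ b ⊕ d ⊕ d, a ⊕ b), c ⊕ c ⊕ d ⊕ d ⊕ g(c, d, b), a ⊕ b ⊕ b ⊕ b ⊕ c ⊕ d ⊕ f(c, c)) ⊕ h(h(b, d, a), g(b, a, d), g(c, c, c)), d, c), b)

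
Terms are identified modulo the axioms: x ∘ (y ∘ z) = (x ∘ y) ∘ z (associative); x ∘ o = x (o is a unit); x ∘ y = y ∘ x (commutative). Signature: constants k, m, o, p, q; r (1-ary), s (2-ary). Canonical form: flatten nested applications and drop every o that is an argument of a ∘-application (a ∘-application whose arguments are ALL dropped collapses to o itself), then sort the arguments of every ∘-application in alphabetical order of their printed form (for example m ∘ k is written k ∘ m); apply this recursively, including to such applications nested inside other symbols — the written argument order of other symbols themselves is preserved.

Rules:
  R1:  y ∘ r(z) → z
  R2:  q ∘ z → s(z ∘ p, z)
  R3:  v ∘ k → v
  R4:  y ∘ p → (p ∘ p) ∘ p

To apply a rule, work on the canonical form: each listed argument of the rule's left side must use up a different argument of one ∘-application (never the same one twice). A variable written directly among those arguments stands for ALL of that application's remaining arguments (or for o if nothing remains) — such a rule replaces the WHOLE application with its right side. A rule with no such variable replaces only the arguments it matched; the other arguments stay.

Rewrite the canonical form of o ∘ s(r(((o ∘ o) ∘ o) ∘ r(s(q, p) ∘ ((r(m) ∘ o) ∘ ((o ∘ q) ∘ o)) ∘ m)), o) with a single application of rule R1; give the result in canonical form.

Canonical form:  s(r(r(m ∘ q ∘ r(m) ∘ s(q, p))), o)
R1 matches:  uses r(m);  y := m ∘ q ∘ s(q, p), z := m
The variable takes the whole remainder — replace the entire application.
Giving:  s(r(r(m)), o)

Answer: s(r(r(m)), o)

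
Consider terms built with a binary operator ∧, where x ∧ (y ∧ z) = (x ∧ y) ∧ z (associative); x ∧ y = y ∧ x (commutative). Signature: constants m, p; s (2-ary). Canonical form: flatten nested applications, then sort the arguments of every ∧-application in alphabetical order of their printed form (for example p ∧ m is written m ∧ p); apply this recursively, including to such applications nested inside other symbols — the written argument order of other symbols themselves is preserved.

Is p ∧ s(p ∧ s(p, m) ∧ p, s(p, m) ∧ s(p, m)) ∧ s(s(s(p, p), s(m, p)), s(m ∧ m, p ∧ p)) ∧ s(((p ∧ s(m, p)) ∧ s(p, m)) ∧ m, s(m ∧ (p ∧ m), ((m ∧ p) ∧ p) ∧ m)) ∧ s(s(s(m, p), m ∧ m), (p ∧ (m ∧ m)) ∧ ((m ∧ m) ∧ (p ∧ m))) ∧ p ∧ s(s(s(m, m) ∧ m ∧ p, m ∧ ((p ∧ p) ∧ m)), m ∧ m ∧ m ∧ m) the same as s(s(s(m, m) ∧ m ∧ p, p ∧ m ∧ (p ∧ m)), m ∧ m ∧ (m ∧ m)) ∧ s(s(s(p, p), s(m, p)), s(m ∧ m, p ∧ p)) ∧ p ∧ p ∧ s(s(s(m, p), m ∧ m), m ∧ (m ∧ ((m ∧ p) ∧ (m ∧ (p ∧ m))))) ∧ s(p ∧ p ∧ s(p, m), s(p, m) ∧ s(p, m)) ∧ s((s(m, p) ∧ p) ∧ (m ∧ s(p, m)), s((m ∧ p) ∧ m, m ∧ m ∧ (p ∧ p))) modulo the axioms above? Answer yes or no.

Left:  p ∧ s(p ∧ s(p, m) ∧ p, s(p, m) ∧ s(p, m)) ∧ s(s(s(p, p), s(m, p)), s(m ∧ m, p ∧ p)) ∧ s(((p ∧ s(m, p)) ∧ s(p, m)) ∧ m, s(m ∧ (p ∧ m), ((m ∧ p) ∧ p) ∧ m)) ∧ s(s(s(m, p), m ∧ m), (p ∧ (m ∧ m)) ∧ ((m ∧ m) ∧ (p ∧ m))) ∧ p ∧ s(s(s(m, m) ∧ m ∧ p, m ∧ ((p ∧ p) ∧ m)), m ∧ m ∧ m ∧ m)
  Canonicalize subterm:  s(p ∧ s(p, m) ∧ p, s(p, m) ∧ s(p, m))  →  s(p ∧ p ∧ s(p, m), s(p, m) ∧ s(p, m))
  Canonicalize subterm:  s(((p ∧ s(m, p)) ∧ s(p, m)) ∧ m, s(m ∧ (p ∧ m), ((m ∧ p) ∧ p) ∧ m))  →  s(m ∧ p ∧ s(m, p) ∧ s(p, m), s(m ∧ m ∧ p, m ∧ m ∧ p ∧ p))
  Canonicalize subterm:  s(s(s(m, p), m ∧ m), (p ∧ (m ∧ m)) ∧ ((m ∧ m) ∧ (p ∧ m)))  →  s(s(s(m, p), m ∧ m), m ∧ m ∧ m ∧ m ∧ m ∧ p ∧ p)
  Order the arguments:  p ∧ p ∧ s(m ∧ p ∧ s(m, p) ∧ s(p, m), s(m ∧ m ∧ p, m ∧ m ∧ p ∧ p)) ∧ s(p ∧ p ∧ s(p, m), s(p, m) ∧ s(p, m)) ∧ s(s(m ∧ p ∧ s(m, m), m ∧ m ∧ p ∧ p), m ∧ m ∧ m ∧ m) ∧ s(s(s(m, p), m ∧ m), m ∧ m ∧ m ∧ m ∧ m ∧ p ∧ p) ∧ s(s(s(p, p), s(m, p)), s(m ∧ m, p ∧ p))
Right:  s(s(s(m, m) ∧ m ∧ p, p ∧ m ∧ (p ∧ m)), m ∧ m ∧ (m ∧ m)) ∧ s(s(s(p, p), s(m, p)), s(m ∧ m, p ∧ p)) ∧ p ∧ p ∧ s(s(s(m, p), m ∧ m), m ∧ (m ∧ ((m ∧ p) ∧ (m ∧ (p ∧ m))))) ∧ s(p ∧ p ∧ s(p, m), s(p, m) ∧ s(p, m)) ∧ s((s(m, p) ∧ p) ∧ (m ∧ s(p, m)), s((m ∧ p) ∧ m, m ∧ m ∧ (p ∧ p)))
  Canonicalize subterm:  s(s(s(m, m) ∧ m ∧ p, p ∧ m ∧ (p ∧ m)), m ∧ m ∧ (m ∧ m))  →  s(s(m ∧ p ∧ s(m, m), m ∧ m ∧ p ∧ p), m ∧ m ∧ m ∧ m)
  Inside:  s(s(s(m, p), m ∧ m), m ∧ (m ∧ ((m ∧ p) ∧ (m ∧ (p ∧ m)))))  →  s(s(s(m, p), m ∧ m), m ∧ m ∧ m ∧ m ∧ m ∧ p ∧ p)
  Canonicalize subterm:  s((s(m, p) ∧ p) ∧ (m ∧ s(p, m)), s((m ∧ p) ∧ m, m ∧ m ∧ (p ∧ p)))  →  s(m ∧ p ∧ s(m, p) ∧ s(p, m), s(m ∧ m ∧ p, m ∧ m ∧ p ∧ p))
  Sort arguments:  p ∧ p ∧ s(m ∧ p ∧ s(m, p) ∧ s(p, m), s(m ∧ m ∧ p, m ∧ m ∧ p ∧ p)) ∧ s(p ∧ p ∧ s(p, m), s(p, m) ∧ s(p, m)) ∧ s(s(m ∧ p ∧ s(m, m), m ∧ m ∧ p ∧ p), m ∧ m ∧ m ∧ m) ∧ s(s(s(m, p), m ∧ m), m ∧ m ∧ m ∧ m ∧ m ∧ p ∧ p) ∧ s(s(s(p, p), s(m, p)), s(m ∧ m, p ∧ p))

Answer: yes — both canonical forms are p ∧ p ∧ s(m ∧ p ∧ s(m, p) ∧ s(p, m), s(m ∧ m ∧ p, m ∧ m ∧ p ∧ p)) ∧ s(p ∧ p ∧ s(p, m), s(p, m) ∧ s(p, m)) ∧ s(s(m ∧ p ∧ s(m, m), m ∧ m ∧ p ∧ p), m ∧ m ∧ m ∧ m) ∧ s(s(s(m, p), m ∧ m), m ∧ m ∧ m ∧ m ∧ m ∧ p ∧ p) ∧ s(s(s(p, p), s(m, p)), s(m ∧ m, p ∧ p))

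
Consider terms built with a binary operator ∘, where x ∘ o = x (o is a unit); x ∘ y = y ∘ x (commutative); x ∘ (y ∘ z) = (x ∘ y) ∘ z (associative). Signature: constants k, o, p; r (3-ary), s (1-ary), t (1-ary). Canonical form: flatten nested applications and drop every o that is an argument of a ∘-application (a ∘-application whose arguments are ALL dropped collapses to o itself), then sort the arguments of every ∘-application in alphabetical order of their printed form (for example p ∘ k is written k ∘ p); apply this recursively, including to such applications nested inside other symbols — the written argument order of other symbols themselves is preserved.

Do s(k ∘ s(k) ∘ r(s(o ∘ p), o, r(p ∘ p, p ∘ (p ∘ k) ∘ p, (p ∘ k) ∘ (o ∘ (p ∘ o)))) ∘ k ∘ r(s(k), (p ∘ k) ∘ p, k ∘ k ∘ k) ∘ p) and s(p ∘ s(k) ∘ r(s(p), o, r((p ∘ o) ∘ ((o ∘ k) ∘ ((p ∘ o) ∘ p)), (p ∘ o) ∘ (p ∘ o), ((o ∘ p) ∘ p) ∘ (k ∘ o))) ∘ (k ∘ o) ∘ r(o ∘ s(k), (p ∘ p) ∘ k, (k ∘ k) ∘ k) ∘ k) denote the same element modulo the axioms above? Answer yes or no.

Answer: no — s(k ∘ k ∘ p ∘ r(s(k), k ∘ p ∘ p, k ∘ k ∘ k) ∘ r(s(p), o, r(p ∘ p, k ∘ p ∘ p ∘ p, k ∘ p ∘ p)) ∘ s(k)) vs s(k ∘ k ∘ p ∘ r(s(k), k ∘ p ∘ p, k ∘ k ∘ k) ∘ r(s(p), o, r(k ∘ p ∘ p ∘ p, p ∘ p, k ∘ p ∘ p)) ∘ s(k))

Derivation:
Left:  s(k ∘ s(k) ∘ r(s(o ∘ p), o, r(p ∘ p, p ∘ (p ∘ k) ∘ p, (p ∘ k) ∘ (o ∘ (p ∘ o)))) ∘ k ∘ r(s(k), (p ∘ k) ∘ p, k ∘ k ∘ k) ∘ p)
  Work inside:  k ∘ s(k) ∘ r(s(o ∘ p), o, r(p ∘ p, p ∘ (p ∘ k) ∘ p, (p ∘ k) ∘ (o ∘ (p ∘ o)))) ∘ k ∘ r(s(k), (p ∘ k) ∘ p, k ∘ k ∘ k) ∘ p
  Inside:  r(s(o ∘ p), o, r(p ∘ p, p ∘ (p ∘ k) ∘ p, (p ∘ k) ∘ (o ∘ (p ∘ o))))  →  r(s(p), o, r(p ∘ p, k ∘ p ∘ p ∘ p, k ∘ p ∘ p))
  Canonicalize subterm:  r(s(k), (p ∘ k) ∘ p, k ∘ k ∘ k)  →  r(s(k), k ∘ p ∘ p, k ∘ k ∘ k)
  Sort arguments:  k ∘ k ∘ p ∘ r(s(k), k ∘ p ∘ p, k ∘ k ∘ k) ∘ r(s(p), o, r(p ∘ p, k ∘ p ∘ p ∘ p, k ∘ p ∘ p)) ∘ s(k)
  Put back:  s(k ∘ k ∘ p ∘ r(s(k), k ∘ p ∘ p, k ∘ k ∘ k) ∘ r(s(p), o, r(p ∘ p, k ∘ p ∘ p ∘ p, k ∘ p ∘ p)) ∘ s(k))
Right:  s(p ∘ s(k) ∘ r(s(p), o, r((p ∘ o) ∘ ((o ∘ k) ∘ ((p ∘ o) ∘ p)), (p ∘ o) ∘ (p ∘ o), ((o ∘ p) ∘ p) ∘ (k ∘ o))) ∘ (k ∘ o) ∘ r(o ∘ s(k), (p ∘ p) ∘ k, (k ∘ k) ∘ k) ∘ k)
  Descend into:  p ∘ s(k) ∘ r(s(p), o, r((p ∘ o) ∘ ((o ∘ k) ∘ ((p ∘ o) ∘ p)), (p ∘ o) ∘ (p ∘ o), ((o ∘ p) ∘ p) ∘ (k ∘ o))) ∘ (k ∘ o) ∘ r(o ∘ s(k), (p ∘ p) ∘ k, (k ∘ k) ∘ k) ∘ k
  Flatten:  p ∘ s(k) ∘ r(s(p), o, r((p ∘ o) ∘ ((o ∘ k) ∘ ((p ∘ o) ∘ p)), (p ∘ o) ∘ (p ∘ o), ((o ∘ p) ∘ p) ∘ (k ∘ o))) ∘ k ∘ o ∘ r(o ∘ s(k), (p ∘ p) ∘ k, (k ∘ k) ∘ k) ∘ k
  Canonicalize subterm:  r(s(p), o, r((p ∘ o) ∘ ((o ∘ k) ∘ ((p ∘ o) ∘ p)), (p ∘ o) ∘ (p ∘ o), ((o ∘ p) ∘ p) ∘ (k ∘ o)))  →  r(s(p), o, r(k ∘ p ∘ p ∘ p, p ∘ p, k ∘ p ∘ p))
  Canonicalize subterm:  r(o ∘ s(k), (p ∘ p) ∘ k, (k ∘ k) ∘ k)  →  r(s(k), k ∘ p ∘ p, k ∘ k ∘ k)
  Units out:  drop o
  Order the arguments:  k ∘ k ∘ p ∘ r(s(k), k ∘ p ∘ p, k ∘ k ∘ k) ∘ r(s(p), o, r(k ∘ p ∘ p ∘ p, p ∘ p, k ∘ p ∘ p)) ∘ s(k)
  Reassemble:  s(k ∘ k ∘ p ∘ r(s(k), k ∘ p ∘ p, k ∘ k ∘ k) ∘ r(s(p), o, r(k ∘ p ∘ p ∘ p, p ∘ p, k ∘ p ∘ p)) ∘ s(k))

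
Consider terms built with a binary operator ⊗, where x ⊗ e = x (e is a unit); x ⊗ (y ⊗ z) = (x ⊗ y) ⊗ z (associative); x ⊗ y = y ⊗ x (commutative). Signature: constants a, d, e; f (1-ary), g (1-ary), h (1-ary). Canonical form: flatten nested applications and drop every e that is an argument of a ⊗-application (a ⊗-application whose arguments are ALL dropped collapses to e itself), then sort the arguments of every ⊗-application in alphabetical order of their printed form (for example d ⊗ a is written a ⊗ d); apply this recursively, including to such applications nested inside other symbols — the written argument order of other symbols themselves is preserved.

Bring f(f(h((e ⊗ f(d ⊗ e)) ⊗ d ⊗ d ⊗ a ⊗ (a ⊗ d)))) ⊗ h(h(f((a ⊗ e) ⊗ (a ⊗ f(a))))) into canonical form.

Simplify inside:  f(f(h((e ⊗ f(d ⊗ e)) ⊗ d ⊗ d ⊗ a ⊗ (a ⊗ d))))  →  f(f(h(a ⊗ a ⊗ d ⊗ d ⊗ d ⊗ f(d))))
Simplify inside:  h(h(f((a ⊗ e) ⊗ (a ⊗ f(a)))))  →  h(h(f(a ⊗ a ⊗ f(a))))
Sort arguments:  f(f(h(a ⊗ a ⊗ d ⊗ d ⊗ d ⊗ f(d)))) ⊗ h(h(f(a ⊗ a ⊗ f(a))))

Answer: f(f(h(a ⊗ a ⊗ d ⊗ d ⊗ d ⊗ f(d)))) ⊗ h(h(f(a ⊗ a ⊗ f(a))))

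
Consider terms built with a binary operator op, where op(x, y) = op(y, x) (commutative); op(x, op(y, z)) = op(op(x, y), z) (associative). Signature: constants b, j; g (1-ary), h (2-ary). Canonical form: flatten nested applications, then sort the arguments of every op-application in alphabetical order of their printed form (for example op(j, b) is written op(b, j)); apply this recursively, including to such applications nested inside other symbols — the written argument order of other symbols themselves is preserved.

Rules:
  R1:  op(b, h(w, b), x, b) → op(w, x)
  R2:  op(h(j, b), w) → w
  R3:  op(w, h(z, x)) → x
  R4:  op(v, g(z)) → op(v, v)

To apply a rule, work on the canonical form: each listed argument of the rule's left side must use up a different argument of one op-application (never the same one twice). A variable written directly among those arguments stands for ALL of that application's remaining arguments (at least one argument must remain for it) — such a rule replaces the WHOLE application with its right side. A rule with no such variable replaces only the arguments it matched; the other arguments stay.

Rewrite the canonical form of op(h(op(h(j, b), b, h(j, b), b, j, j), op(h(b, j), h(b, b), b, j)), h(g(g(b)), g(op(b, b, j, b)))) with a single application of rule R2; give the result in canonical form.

Canonical form:  op(h(g(g(b)), g(op(b, b, b, j))), h(op(b, b, h(j, b), h(j, b), j, j), op(b, h(b, b), h(b, j), j)))
R2 matches:  uses h(j, b);  w := op(b, b, h(j, b), j, j)
The extension variable absorbs all remaining arguments, so the whole application is rewritten.
Result:  op(h(g(g(b)), g(op(b, b, b, j))), h(op(b, b, h(j, b), j, j), op(b, h(b, b), h(b, j), j)))

Answer: op(h(g(g(b)), g(op(b, b, b, j))), h(op(b, b, h(j, b), j, j), op(b, h(b, b), h(b, j), j)))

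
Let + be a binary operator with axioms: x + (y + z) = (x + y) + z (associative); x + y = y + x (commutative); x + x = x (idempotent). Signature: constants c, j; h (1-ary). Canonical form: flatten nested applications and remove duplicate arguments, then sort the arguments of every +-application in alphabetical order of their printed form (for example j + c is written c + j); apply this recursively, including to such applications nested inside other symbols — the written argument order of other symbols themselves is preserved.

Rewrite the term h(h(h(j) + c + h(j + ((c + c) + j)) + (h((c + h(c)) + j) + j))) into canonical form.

Focus inside:  h(j) + c + h(j + ((c + c) + j)) + (h((c + h(c)) + j) + j)
Un-nest:  h(j) + c + h(j + ((c + c) + j)) + h((c + h(c)) + j) + j
Inside:  h(j + ((c + c) + j))  →  h(c + j)
Canonicalize subterm:  h((c + h(c)) + j)  →  h(c + h(c) + j)
Order the arguments:  c + h(c + h(c) + j) + h(c + j) + h(j) + j
Put back:  h(h(c + h(c + h(c) + j) + h(c + j) + h(j) + j))

Answer: h(h(c + h(c + h(c) + j) + h(c + j) + h(j) + j))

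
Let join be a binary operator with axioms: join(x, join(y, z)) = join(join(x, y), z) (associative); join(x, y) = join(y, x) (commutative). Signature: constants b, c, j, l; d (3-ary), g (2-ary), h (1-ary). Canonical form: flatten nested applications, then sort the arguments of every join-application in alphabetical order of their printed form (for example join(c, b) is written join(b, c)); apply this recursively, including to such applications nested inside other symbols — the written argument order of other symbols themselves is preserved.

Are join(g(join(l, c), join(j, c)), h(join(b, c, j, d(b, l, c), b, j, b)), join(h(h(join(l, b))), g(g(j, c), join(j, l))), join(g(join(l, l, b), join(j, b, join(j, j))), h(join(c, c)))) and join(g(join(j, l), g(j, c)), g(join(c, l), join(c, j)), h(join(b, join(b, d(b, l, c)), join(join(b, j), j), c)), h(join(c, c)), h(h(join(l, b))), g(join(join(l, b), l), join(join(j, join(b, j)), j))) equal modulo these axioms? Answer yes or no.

Answer: no — join(g(g(j, c), join(j, l)), g(join(b, l, l), join(b, j, j, j)), g(join(c, l), join(c, j)), h(h(join(b, l))), h(join(b, b, b, c, d(b, l, c), j, j)), h(join(c, c))) vs join(g(join(b, l, l), join(b, j, j, j)), g(join(c, l), join(c, j)), g(join(j, l), g(j, c)), h(h(join(b, l))), h(join(b, b, b, c, d(b, l, c), j, j)), h(join(c, c)))

Derivation:
Left:  join(g(join(l, c), join(j, c)), h(join(b, c, j, d(b, l, c), b, j, b)), join(h(h(join(l, b))), g(g(j, c), join(j, l))), join(g(join(l, l, b), join(j, b, join(j, j))), h(join(c, c))))
  Un-nest:  join(g(join(l, c), join(j, c)), h(join(b, c, j, d(b, l, c), b, j, b)), h(h(join(l, b))), g(g(j, c), join(j, l)), g(join(l, l, b), join(j, b, join(j, j))), h(join(c, c)))
  Canonicalize subterm:  g(join(l, c), join(j, c))  →  g(join(c, l), join(c, j))
  Simplify inside:  h(join(b, c, j, d(b, l, c), b, j, b))  →  h(join(b, b, b, c, d(b, l, c), j, j))
  Simplify inside:  h(h(join(l, b)))  →  h(h(join(b, l)))
  Sort arguments:  join(g(g(j, c), join(j, l)), g(join(b, l, l), join(b, j, j, j)), g(join(c, l), join(c, j)), h(h(join(b, l))), h(join(b, b, b, c, d(b, l, c), j, j)), h(join(c, c)))
Right:  join(g(join(j, l), g(j, c)), g(join(c, l), join(c, j)), h(join(b, join(b, d(b, l, c)), join(join(b, j), j), c)), h(join(c, c)), h(h(join(l, b))), g(join(join(l, b), l), join(join(j, join(b, j)), j)))
  Inside:  h(join(b, join(b, d(b, l, c)), join(join(b, j), j), c))  →  h(join(b, b, b, c, d(b, l, c), j, j))
  Canonicalize subterm:  h(h(join(l, b)))  →  h(h(join(b, l)))
  Canonicalize subterm:  g(join(join(l, b), l), join(join(j, join(b, j)), j))  →  g(join(b, l, l), join(b, j, j, j))
  Sort arguments:  join(g(join(b, l, l), join(b, j, j, j)), g(join(c, l), join(c, j)), g(join(j, l), g(j, c)), h(h(join(b, l))), h(join(b, b, b, c, d(b, l, c), j, j)), h(join(c, c)))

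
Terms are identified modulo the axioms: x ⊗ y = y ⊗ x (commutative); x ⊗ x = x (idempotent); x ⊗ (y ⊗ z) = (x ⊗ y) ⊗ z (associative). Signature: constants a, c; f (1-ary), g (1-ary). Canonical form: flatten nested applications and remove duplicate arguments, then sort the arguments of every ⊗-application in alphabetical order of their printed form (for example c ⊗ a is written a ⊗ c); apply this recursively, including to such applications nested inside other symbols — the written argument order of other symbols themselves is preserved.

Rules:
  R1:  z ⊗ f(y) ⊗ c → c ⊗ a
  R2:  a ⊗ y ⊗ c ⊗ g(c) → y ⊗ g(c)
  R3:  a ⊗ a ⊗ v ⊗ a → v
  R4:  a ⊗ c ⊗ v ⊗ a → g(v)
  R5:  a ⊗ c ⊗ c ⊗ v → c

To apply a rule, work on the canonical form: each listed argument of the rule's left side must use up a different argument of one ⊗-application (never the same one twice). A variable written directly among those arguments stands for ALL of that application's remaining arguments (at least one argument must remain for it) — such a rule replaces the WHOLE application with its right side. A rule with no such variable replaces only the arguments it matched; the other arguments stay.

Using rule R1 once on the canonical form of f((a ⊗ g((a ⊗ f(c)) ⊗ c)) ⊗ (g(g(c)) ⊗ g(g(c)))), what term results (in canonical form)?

Answer: f(a ⊗ g(a ⊗ c) ⊗ g(g(c)))

Derivation:
Canonical form:  f(a ⊗ g(a ⊗ c ⊗ f(c)) ⊗ g(g(c)))
R1 matches:  uses c, f(c);  y := c, z := a
The extension variable absorbs all remaining arguments, so the whole application is rewritten.
Result:  f(a ⊗ g(a ⊗ c) ⊗ g(g(c)))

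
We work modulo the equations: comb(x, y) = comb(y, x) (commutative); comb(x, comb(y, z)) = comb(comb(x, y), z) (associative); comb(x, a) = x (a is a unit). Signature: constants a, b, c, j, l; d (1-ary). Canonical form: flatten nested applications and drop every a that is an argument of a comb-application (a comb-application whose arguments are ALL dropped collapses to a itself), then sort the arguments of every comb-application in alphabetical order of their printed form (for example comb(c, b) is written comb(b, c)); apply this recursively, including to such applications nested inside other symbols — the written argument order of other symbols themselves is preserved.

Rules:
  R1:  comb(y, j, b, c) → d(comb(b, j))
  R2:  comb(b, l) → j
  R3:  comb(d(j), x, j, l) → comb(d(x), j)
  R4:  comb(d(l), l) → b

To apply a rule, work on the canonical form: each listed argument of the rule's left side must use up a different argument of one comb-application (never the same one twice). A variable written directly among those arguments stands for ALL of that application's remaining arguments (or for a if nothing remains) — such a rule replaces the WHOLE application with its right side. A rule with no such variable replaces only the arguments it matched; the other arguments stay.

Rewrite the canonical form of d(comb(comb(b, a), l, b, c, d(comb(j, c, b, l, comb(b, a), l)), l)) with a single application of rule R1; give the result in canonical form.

Answer: d(comb(b, b, c, d(d(comb(b, j))), l, l))

Derivation:
Canonical form:  d(comb(b, b, c, d(comb(b, b, c, j, l, l)), l, l))
Apply R1:  consuming b, c, j;  y := comb(b, l, l)
Every leftover argument binds to the variable; the entire application is replaced.
New term:  d(comb(b, b, c, d(d(comb(b, j))), l, l))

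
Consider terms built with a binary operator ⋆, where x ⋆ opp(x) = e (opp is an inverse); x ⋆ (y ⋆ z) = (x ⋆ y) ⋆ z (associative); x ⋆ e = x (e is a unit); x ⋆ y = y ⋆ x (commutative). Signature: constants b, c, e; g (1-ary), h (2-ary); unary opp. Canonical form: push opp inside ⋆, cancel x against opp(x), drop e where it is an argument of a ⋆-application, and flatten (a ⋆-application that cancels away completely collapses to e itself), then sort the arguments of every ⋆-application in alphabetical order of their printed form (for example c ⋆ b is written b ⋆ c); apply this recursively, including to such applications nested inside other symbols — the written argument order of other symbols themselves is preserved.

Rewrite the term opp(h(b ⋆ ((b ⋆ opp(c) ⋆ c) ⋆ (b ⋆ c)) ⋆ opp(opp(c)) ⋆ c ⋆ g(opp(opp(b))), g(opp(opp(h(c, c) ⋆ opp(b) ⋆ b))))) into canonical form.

Answer: opp(h(b ⋆ b ⋆ b ⋆ c ⋆ c ⋆ c ⋆ g(b), g(h(c, c))))

Derivation:
Push opp inside:  distribute opp over ⋆ and collapse double opp
Collect terms:  opp(h(b ⋆ b ⋆ b ⋆ c ⋆ c ⋆ c ⋆ g(b), g(h(c, c))))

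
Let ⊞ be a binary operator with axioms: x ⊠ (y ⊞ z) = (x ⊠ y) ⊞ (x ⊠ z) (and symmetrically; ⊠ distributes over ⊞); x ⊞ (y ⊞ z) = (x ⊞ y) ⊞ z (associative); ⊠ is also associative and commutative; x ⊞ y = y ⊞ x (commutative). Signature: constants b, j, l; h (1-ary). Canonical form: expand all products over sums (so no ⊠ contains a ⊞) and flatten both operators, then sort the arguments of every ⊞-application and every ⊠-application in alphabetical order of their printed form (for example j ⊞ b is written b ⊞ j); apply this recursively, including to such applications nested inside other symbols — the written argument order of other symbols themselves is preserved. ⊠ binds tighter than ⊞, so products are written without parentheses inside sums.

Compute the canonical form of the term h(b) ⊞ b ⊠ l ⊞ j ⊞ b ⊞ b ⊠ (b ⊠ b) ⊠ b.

Answer: b ⊞ b ⊠ b ⊠ b ⊠ b ⊞ b ⊠ l ⊞ h(b) ⊞ j

Derivation:
Flatten:  h(b) ⊞ b ⊠ l ⊞ j ⊞ b ⊞ b ⊠ b ⊠ b ⊠ b
Order the arguments:  b ⊞ b ⊠ b ⊠ b ⊠ b ⊞ b ⊠ l ⊞ h(b) ⊞ j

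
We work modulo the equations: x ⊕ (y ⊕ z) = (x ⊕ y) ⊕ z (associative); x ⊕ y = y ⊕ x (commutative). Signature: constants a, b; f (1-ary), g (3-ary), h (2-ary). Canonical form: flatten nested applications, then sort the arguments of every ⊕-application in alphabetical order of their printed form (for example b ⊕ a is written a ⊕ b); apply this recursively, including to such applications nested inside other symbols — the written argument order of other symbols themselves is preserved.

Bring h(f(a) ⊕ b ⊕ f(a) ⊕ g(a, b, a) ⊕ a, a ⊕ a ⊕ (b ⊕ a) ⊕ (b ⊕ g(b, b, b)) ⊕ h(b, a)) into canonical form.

Answer: h(a ⊕ b ⊕ f(a) ⊕ f(a) ⊕ g(a, b, a), a ⊕ a ⊕ a ⊕ b ⊕ b ⊕ g(b, b, b) ⊕ h(b, a))

Derivation:
Focus inside:  a ⊕ a ⊕ (b ⊕ a) ⊕ (b ⊕ g(b, b, b)) ⊕ h(b, a)
Merge nested applications:  a ⊕ a ⊕ b ⊕ a ⊕ b ⊕ g(b, b, b) ⊕ h(b, a)
Order the arguments:  a ⊕ a ⊕ a ⊕ b ⊕ b ⊕ g(b, b, b) ⊕ h(b, a)
Reassemble:  h(a ⊕ b ⊕ f(a) ⊕ f(a) ⊕ g(a, b, a), a ⊕ a ⊕ a ⊕ b ⊕ b ⊕ g(b, b, b) ⊕ h(b, a))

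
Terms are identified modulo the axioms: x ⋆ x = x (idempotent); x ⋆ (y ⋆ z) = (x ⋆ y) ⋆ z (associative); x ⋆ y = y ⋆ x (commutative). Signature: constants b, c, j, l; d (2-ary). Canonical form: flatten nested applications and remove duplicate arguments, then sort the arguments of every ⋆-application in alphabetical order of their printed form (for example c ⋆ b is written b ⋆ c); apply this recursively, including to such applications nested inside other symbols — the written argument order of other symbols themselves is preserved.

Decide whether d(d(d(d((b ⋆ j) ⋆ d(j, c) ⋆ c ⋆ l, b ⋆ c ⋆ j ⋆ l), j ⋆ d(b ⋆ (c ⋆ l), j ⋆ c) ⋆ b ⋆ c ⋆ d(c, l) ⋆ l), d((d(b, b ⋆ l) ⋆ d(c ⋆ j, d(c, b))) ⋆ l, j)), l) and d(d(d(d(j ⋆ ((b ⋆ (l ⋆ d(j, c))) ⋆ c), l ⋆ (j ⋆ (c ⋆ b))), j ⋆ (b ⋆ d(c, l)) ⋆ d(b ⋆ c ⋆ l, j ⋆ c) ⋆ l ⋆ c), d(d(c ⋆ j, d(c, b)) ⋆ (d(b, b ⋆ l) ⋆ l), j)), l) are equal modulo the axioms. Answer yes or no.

Answer: yes — both canonical forms are d(d(d(d(b ⋆ c ⋆ d(j, c) ⋆ j ⋆ l, b ⋆ c ⋆ j ⋆ l), b ⋆ c ⋆ d(b ⋆ c ⋆ l, c ⋆ j) ⋆ d(c, l) ⋆ j ⋆ l), d(d(b, b ⋆ l) ⋆ d(c ⋆ j, d(c, b)) ⋆ l, j)), l)

Derivation:
Left:  d(d(d(d((b ⋆ j) ⋆ d(j, c) ⋆ c ⋆ l, b ⋆ c ⋆ j ⋆ l), j ⋆ d(b ⋆ (c ⋆ l), j ⋆ c) ⋆ b ⋆ c ⋆ d(c, l) ⋆ l), d((d(b, b ⋆ l) ⋆ d(c ⋆ j, d(c, b))) ⋆ l, j)), l)
  Descend into:  j ⋆ d(b ⋆ (c ⋆ l), j ⋆ c) ⋆ b ⋆ c ⋆ d(c, l) ⋆ l
  Simplify inside:  d(b ⋆ (c ⋆ l), j ⋆ c)  →  d(b ⋆ c ⋆ l, c ⋆ j)
  Order the arguments:  b ⋆ c ⋆ d(b ⋆ c ⋆ l, c ⋆ j) ⋆ d(c, l) ⋆ j ⋆ l
  Rebuild:  d(d(d(d(b ⋆ c ⋆ d(j, c) ⋆ j ⋆ l, b ⋆ c ⋆ j ⋆ l), b ⋆ c ⋆ d(b ⋆ c ⋆ l, c ⋆ j) ⋆ d(c, l) ⋆ j ⋆ l), d(d(b, b ⋆ l) ⋆ d(c ⋆ j, d(c, b)) ⋆ l, j)), l)
Right:  d(d(d(d(j ⋆ ((b ⋆ (l ⋆ d(j, c))) ⋆ c), l ⋆ (j ⋆ (c ⋆ b))), j ⋆ (b ⋆ d(c, l)) ⋆ d(b ⋆ c ⋆ l, j ⋆ c) ⋆ l ⋆ c), d(d(c ⋆ j, d(c, b)) ⋆ (d(b, b ⋆ l) ⋆ l), j)), l)
  Work inside:  j ⋆ (b ⋆ d(c, l)) ⋆ d(b ⋆ c ⋆ l, j ⋆ c) ⋆ l ⋆ c
  Merge nested applications:  j ⋆ b ⋆ d(c, l) ⋆ d(b ⋆ c ⋆ l, j ⋆ c) ⋆ l ⋆ c
  Simplify inside:  d(b ⋆ c ⋆ l, j ⋆ c)  →  d(b ⋆ c ⋆ l, c ⋆ j)
  Sort:  b ⋆ c ⋆ d(b ⋆ c ⋆ l, c ⋆ j) ⋆ d(c, l) ⋆ j ⋆ l
  Rebuild:  d(d(d(d(b ⋆ c ⋆ d(j, c) ⋆ j ⋆ l, b ⋆ c ⋆ j ⋆ l), b ⋆ c ⋆ d(b ⋆ c ⋆ l, c ⋆ j) ⋆ d(c, l) ⋆ j ⋆ l), d(d(b, b ⋆ l) ⋆ d(c ⋆ j, d(c, b)) ⋆ l, j)), l)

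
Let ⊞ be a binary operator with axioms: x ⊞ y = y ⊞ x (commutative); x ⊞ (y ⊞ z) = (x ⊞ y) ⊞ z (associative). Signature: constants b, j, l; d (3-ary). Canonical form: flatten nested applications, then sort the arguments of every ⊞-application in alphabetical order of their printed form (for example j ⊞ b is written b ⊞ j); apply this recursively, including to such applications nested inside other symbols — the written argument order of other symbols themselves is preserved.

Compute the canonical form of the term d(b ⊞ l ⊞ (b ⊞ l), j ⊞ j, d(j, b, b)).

Answer: d(b ⊞ b ⊞ l ⊞ l, j ⊞ j, d(j, b, b))

Derivation:
Work inside:  b ⊞ l ⊞ (b ⊞ l)
Flatten:  b ⊞ l ⊞ b ⊞ l
Order the arguments:  b ⊞ b ⊞ l ⊞ l
Rebuild:  d(b ⊞ b ⊞ l ⊞ l, j ⊞ j, d(j, b, b))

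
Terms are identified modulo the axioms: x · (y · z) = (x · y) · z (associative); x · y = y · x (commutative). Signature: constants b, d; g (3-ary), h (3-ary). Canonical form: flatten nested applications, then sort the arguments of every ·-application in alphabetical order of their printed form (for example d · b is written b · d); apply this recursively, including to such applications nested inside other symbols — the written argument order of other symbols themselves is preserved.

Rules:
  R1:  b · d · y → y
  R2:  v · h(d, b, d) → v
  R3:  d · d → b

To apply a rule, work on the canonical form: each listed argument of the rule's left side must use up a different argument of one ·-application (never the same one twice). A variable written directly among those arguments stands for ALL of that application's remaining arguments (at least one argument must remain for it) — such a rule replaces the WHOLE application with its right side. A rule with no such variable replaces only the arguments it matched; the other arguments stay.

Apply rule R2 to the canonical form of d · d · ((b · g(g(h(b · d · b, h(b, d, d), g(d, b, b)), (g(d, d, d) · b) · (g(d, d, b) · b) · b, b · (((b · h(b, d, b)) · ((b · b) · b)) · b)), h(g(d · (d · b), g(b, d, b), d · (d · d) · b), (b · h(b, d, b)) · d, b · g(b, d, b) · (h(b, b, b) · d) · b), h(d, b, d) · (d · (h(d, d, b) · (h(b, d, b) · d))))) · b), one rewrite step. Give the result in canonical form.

Answer: b · b · d · d · g(g(h(b · b · d, h(b, d, d), g(d, b, b)), b · b · b · g(d, d, b) · g(d, d, d), b · b · b · b · b · b · h(b, d, b)), h(g(b · d · d, g(b, d, b), b · d · d · d), b · d · h(b, d, b), b · b · d · g(b, d, b) · h(b, b, b)), d · d · h(b, d, b) · h(d, d, b))

Derivation:
Canonical form:  b · b · d · d · g(g(h(b · b · d, h(b, d, d), g(d, b, b)), b · b · b · g(d, d, b) · g(d, d, d), b · b · b · b · b · b · h(b, d, b)), h(g(b · d · d, g(b, d, b), b · d · d · d), b · d · h(b, d, b), b · b · d · g(b, d, b) · h(b, b, b)), d · d · h(b, d, b) · h(d, b, d) · h(d, d, b))
Match R2:  consume h(d, b, d);  v := d · d · h(b, d, b) · h(d, d, b)
The extension variable absorbs all remaining arguments, so the whole application is rewritten.
New term:  b · b · d · d · g(g(h(b · b · d, h(b, d, d), g(d, b, b)), b · b · b · g(d, d, b) · g(d, d, d), b · b · b · b · b · b · h(b, d, b)), h(g(b · d · d, g(b, d, b), b · d · d · d), b · d · h(b, d, b), b · b · d · g(b, d, b) · h(b, b, b)), d · d · h(b, d, b) · h(d, d, b))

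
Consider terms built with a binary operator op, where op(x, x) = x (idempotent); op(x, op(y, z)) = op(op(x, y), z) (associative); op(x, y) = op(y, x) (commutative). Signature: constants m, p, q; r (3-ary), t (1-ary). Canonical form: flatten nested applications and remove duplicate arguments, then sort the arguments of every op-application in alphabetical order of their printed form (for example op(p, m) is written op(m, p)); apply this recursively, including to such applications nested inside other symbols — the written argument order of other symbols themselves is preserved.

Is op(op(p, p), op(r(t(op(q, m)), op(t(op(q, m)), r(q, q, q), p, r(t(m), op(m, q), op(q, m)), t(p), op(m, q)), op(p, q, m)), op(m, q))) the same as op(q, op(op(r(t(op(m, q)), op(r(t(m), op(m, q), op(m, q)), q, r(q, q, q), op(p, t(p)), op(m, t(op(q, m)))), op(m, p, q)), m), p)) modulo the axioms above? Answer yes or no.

Answer: yes — both canonical forms are op(m, p, q, r(t(op(m, q)), op(m, p, q, r(q, q, q), r(t(m), op(m, q), op(m, q)), t(op(m, q)), t(p)), op(m, p, q)))

Derivation:
Left:  op(op(p, p), op(r(t(op(q, m)), op(t(op(q, m)), r(q, q, q), p, r(t(m), op(m, q), op(q, m)), t(p), op(m, q)), op(p, q, m)), op(m, q)))
  Merge nested applications:  op(p, p, r(t(op(q, m)), op(t(op(q, m)), r(q, q, q), p, r(t(m), op(m, q), op(q, m)), t(p), op(m, q)), op(p, q, m)), m, q)
  Simplify inside:  r(t(op(q, m)), op(t(op(q, m)), r(q, q, q), p, r(t(m), op(m, q), op(q, m)), t(p), op(m, q)), op(p, q, m))  →  r(t(op(m, q)), op(m, p, q, r(q, q, q), r(t(m), op(m, q), op(m, q)), t(op(m, q)), t(p)), op(m, p, q))
  Drop duplicates:  drop duplicate p
  Sort:  op(m, p, q, r(t(op(m, q)), op(m, p, q, r(q, q, q), r(t(m), op(m, q), op(m, q)), t(op(m, q)), t(p)), op(m, p, q)))
Right:  op(q, op(op(r(t(op(m, q)), op(r(t(m), op(m, q), op(m, q)), q, r(q, q, q), op(p, t(p)), op(m, t(op(q, m)))), op(m, p, q)), m), p))
  Merge nested applications:  op(q, r(t(op(m, q)), op(r(t(m), op(m, q), op(m, q)), q, r(q, q, q), op(p, t(p)), op(m, t(op(q, m)))), op(m, p, q)), m, p)
  Canonicalize subterm:  r(t(op(m, q)), op(r(t(m), op(m, q), op(m, q)), q, r(q, q, q), op(p, t(p)), op(m, t(op(q, m)))), op(m, p, q))  →  r(t(op(m, q)), op(m, p, q, r(q, q, q), r(t(m), op(m, q), op(m, q)), t(op(m, q)), t(p)), op(m, p, q))
  Sort arguments:  op(m, p, q, r(t(op(m, q)), op(m, p, q, r(q, q, q), r(t(m), op(m, q), op(m, q)), t(op(m, q)), t(p)), op(m, p, q)))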